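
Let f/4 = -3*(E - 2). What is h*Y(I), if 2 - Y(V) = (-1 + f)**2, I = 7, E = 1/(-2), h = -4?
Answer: 3356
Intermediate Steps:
E = -1/2 ≈ -0.50000
f = 30 (f = 4*(-3*(-1/2 - 2)) = 4*(-3*(-5/2)) = 4*(15/2) = 30)
Y(V) = -839 (Y(V) = 2 - (-1 + 30)**2 = 2 - 1*29**2 = 2 - 1*841 = 2 - 841 = -839)
h*Y(I) = -4*(-839) = 3356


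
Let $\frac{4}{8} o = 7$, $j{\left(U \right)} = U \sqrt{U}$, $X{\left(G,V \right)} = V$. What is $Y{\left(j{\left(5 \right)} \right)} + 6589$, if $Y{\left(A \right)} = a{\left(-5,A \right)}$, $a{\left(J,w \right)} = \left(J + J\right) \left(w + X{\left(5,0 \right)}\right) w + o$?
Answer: $5353$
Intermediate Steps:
$j{\left(U \right)} = U^{\frac{3}{2}}$
$o = 14$ ($o = 2 \cdot 7 = 14$)
$a{\left(J,w \right)} = 14 + 2 J w^{2}$ ($a{\left(J,w \right)} = \left(J + J\right) \left(w + 0\right) w + 14 = 2 J w w + 14 = 2 J w^{2} + 14 = 14 + 2 J w^{2}$)
$Y{\left(A \right)} = 14 - 10 A^{2}$ ($Y{\left(A \right)} = 14 + 2 \left(-5\right) A^{2} = 14 - 10 A^{2}$)
$Y{\left(j{\left(5 \right)} \right)} + 6589 = \left(14 - 10 \left(5^{\frac{3}{2}}\right)^{2}\right) + 6589 = \left(14 - 10 \left(5 \sqrt{5}\right)^{2}\right) + 6589 = \left(14 - 1250\right) + 6589 = -1236 + 6589 = 5353$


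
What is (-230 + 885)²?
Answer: 429025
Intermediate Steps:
(-230 + 885)² = 655² = 429025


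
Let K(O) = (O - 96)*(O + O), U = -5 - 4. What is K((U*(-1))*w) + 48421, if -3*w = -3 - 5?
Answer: 44965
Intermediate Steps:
U = -9
w = 8/3 (w = -(-3 - 5)/3 = -1/3*(-8) = 8/3 ≈ 2.6667)
K(O) = 2*O*(-96 + O) (K(O) = (-96 + O)*(2*O) = 2*O*(-96 + O))
K((U*(-1))*w) + 48421 = 2*(-9*(-1)*(8/3))*(-96 - 9*(-1)*(8/3)) + 48421 = 2*(9*(8/3))*(-96 + 9*(8/3)) + 48421 = 2*24*(-96 + 24) + 48421 = 2*24*(-72) + 48421 = -3456 + 48421 = 44965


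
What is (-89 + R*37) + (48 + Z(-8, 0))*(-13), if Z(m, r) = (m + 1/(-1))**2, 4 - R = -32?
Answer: -434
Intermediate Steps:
R = 36 (R = 4 - 1*(-32) = 4 + 32 = 36)
Z(m, r) = (-1 + m)**2 (Z(m, r) = (m - 1)**2 = (-1 + m)**2)
(-89 + R*37) + (48 + Z(-8, 0))*(-13) = (-89 + 36*37) + (48 + (-1 - 8)**2)*(-13) = (-89 + 1332) + (48 + (-9)**2)*(-13) = 1243 + (48 + 81)*(-13) = 1243 + 129*(-13) = 1243 - 1677 = -434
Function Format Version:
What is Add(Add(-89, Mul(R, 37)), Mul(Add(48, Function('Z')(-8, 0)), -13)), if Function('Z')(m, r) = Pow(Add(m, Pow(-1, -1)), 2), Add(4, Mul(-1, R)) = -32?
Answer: -434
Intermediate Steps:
R = 36 (R = Add(4, Mul(-1, -32)) = Add(4, 32) = 36)
Function('Z')(m, r) = Pow(Add(-1, m), 2) (Function('Z')(m, r) = Pow(Add(m, -1), 2) = Pow(Add(-1, m), 2))
Add(Add(-89, Mul(R, 37)), Mul(Add(48, Function('Z')(-8, 0)), -13)) = Add(Add(-89, Mul(36, 37)), Mul(Add(48, Pow(Add(-1, -8), 2)), -13)) = Add(Add(-89, 1332), Mul(Add(48, Pow(-9, 2)), -13)) = Add(1243, Mul(Add(48, 81), -13)) = Add(1243, Mul(129, -13)) = Add(1243, -1677) = -434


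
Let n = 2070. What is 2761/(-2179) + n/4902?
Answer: -1503982/1780243 ≈ -0.84482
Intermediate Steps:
2761/(-2179) + n/4902 = 2761/(-2179) + 2070/4902 = 2761*(-1/2179) + 2070*(1/4902) = -2761/2179 + 345/817 = -1503982/1780243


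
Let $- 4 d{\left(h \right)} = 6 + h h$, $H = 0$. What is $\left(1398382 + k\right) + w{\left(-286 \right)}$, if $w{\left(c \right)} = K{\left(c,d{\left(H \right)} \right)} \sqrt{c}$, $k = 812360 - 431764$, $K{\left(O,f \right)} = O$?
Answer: $1778978 - 286 i \sqrt{286} \approx 1.779 \cdot 10^{6} - 4836.7 i$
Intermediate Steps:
$d{\left(h \right)} = - \frac{3}{2} - \frac{h^{2}}{4}$ ($d{\left(h \right)} = - \frac{6 + h h}{4} = - \frac{6 + h^{2}}{4} = - \frac{3}{2} - \frac{h^{2}}{4}$)
$k = 380596$ ($k = 812360 - 431764 = 380596$)
$w{\left(c \right)} = c^{\frac{3}{2}}$ ($w{\left(c \right)} = c \sqrt{c} = c^{\frac{3}{2}}$)
$\left(1398382 + k\right) + w{\left(-286 \right)} = \left(1398382 + 380596\right) + \left(-286\right)^{\frac{3}{2}} = 1778978 - 286 i \sqrt{286}$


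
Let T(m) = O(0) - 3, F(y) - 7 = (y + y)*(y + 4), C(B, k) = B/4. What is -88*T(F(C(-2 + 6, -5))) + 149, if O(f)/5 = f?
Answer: 413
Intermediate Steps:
O(f) = 5*f
C(B, k) = B/4 (C(B, k) = B*(¼) = B/4)
F(y) = 7 + 2*y*(4 + y) (F(y) = 7 + (y + y)*(y + 4) = 7 + (2*y)*(4 + y) = 7 + 2*y*(4 + y))
T(m) = -3 (T(m) = 5*0 - 3 = 0 - 3 = -3)
-88*T(F(C(-2 + 6, -5))) + 149 = -88*(-3) + 149 = 264 + 149 = 413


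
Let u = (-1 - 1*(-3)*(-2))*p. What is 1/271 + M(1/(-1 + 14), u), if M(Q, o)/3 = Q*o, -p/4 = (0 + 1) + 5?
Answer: 136597/3523 ≈ 38.773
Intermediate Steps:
p = -24 (p = -4*((0 + 1) + 5) = -4*(1 + 5) = -4*6 = -24)
u = 168 (u = (-1 - 1*(-3)*(-2))*(-24) = (-1 + 3*(-2))*(-24) = (-1 - 6)*(-24) = -7*(-24) = 168)
M(Q, o) = 3*Q*o (M(Q, o) = 3*(Q*o) = 3*Q*o)
1/271 + M(1/(-1 + 14), u) = 1/271 + 3*168/(-1 + 14) = 1/271 + 3*168/13 = 1/271 + 3*(1/13)*168 = 1/271 + 504/13 = 136597/3523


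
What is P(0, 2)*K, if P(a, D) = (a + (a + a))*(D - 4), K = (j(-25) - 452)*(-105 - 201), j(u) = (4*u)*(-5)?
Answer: 0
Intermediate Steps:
j(u) = -20*u
K = -14688 (K = (-20*(-25) - 452)*(-105 - 201) = (500 - 452)*(-306) = 48*(-306) = -14688)
P(a, D) = 3*a*(-4 + D) (P(a, D) = (a + 2*a)*(-4 + D) = (3*a)*(-4 + D) = 3*a*(-4 + D))
P(0, 2)*K = (3*0*(-4 + 2))*(-14688) = (3*0*(-2))*(-14688) = 0*(-14688) = 0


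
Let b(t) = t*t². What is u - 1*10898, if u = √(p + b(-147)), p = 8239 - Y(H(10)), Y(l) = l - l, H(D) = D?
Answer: -10898 + 2*I*√792071 ≈ -10898.0 + 1780.0*I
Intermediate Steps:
b(t) = t³
Y(l) = 0
p = 8239 (p = 8239 - 1*0 = 8239 + 0 = 8239)
u = 2*I*√792071 (u = √(8239 + (-147)³) = √(8239 - 3176523) = √(-3168284) = 2*I*√792071 ≈ 1780.0*I)
u - 1*10898 = 2*I*√792071 - 1*10898 = 2*I*√792071 - 10898 = -10898 + 2*I*√792071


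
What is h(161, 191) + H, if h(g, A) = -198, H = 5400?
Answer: 5202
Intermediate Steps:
h(161, 191) + H = -198 + 5400 = 5202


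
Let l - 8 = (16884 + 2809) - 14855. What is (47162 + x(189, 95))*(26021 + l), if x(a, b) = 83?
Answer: 1458311415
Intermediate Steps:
l = 4846 (l = 8 + ((16884 + 2809) - 14855) = 8 + (19693 - 14855) = 8 + 4838 = 4846)
(47162 + x(189, 95))*(26021 + l) = (47162 + 83)*(26021 + 4846) = 47245*30867 = 1458311415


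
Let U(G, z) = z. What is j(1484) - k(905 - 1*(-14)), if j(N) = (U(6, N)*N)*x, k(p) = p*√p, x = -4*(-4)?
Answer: 35236096 - 919*√919 ≈ 3.5208e+7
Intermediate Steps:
x = 16
k(p) = p^(3/2)
j(N) = 16*N² (j(N) = (N*N)*16 = N²*16 = 16*N²)
j(1484) - k(905 - 1*(-14)) = 16*1484² - (905 - 1*(-14))^(3/2) = 16*2202256 - (905 + 14)^(3/2) = 35236096 - 919^(3/2) = 35236096 - 919*√919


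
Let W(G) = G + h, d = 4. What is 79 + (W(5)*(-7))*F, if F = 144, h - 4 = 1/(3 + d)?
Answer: -9137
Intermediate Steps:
h = 29/7 (h = 4 + 1/(3 + 4) = 4 + 1/7 = 4 + ⅐ = 29/7 ≈ 4.1429)
W(G) = 29/7 + G (W(G) = G + 29/7 = 29/7 + G)
79 + (W(5)*(-7))*F = 79 + ((29/7 + 5)*(-7))*144 = 79 + ((64/7)*(-7))*144 = 79 - 64*144 = 79 - 9216 = -9137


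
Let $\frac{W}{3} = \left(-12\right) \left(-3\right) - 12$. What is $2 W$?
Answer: $144$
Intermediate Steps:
$W = 72$ ($W = 3 \left(\left(-12\right) \left(-3\right) - 12\right) = 3 \left(36 - 12\right) = 3 \cdot 24 = 72$)
$2 W = 2 \cdot 72 = 144$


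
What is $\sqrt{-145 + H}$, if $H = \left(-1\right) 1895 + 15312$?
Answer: $2 \sqrt{3318} \approx 115.2$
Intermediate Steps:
$H = 13417$ ($H = -1895 + 15312 = 13417$)
$\sqrt{-145 + H} = \sqrt{-145 + 13417} = \sqrt{13272} = 2 \sqrt{3318}$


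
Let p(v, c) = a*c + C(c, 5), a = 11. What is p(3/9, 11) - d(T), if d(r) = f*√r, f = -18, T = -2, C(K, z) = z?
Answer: 126 + 18*I*√2 ≈ 126.0 + 25.456*I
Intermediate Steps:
d(r) = -18*√r
p(v, c) = 5 + 11*c (p(v, c) = 11*c + 5 = 5 + 11*c)
p(3/9, 11) - d(T) = (5 + 11*11) - (-18)*√(-2) = (5 + 121) - (-18)*I*√2 = 126 - (-18)*I*√2 = 126 + 18*I*√2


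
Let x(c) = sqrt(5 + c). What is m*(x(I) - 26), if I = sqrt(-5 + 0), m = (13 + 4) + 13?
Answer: -780 + 30*sqrt(5 + I*sqrt(5)) ≈ -711.34 + 14.654*I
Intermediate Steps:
m = 30 (m = 17 + 13 = 30)
I = I*sqrt(5) (I = sqrt(-5) = I*sqrt(5) ≈ 2.2361*I)
m*(x(I) - 26) = 30*(sqrt(5 + I*sqrt(5)) - 26) = 30*(-26 + sqrt(5 + I*sqrt(5))) = -780 + 30*sqrt(5 + I*sqrt(5))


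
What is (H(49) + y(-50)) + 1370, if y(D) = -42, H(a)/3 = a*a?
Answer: 8531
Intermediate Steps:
H(a) = 3*a² (H(a) = 3*(a*a) = 3*a²)
(H(49) + y(-50)) + 1370 = (3*49² - 42) + 1370 = (3*2401 - 42) + 1370 = (7203 - 42) + 1370 = 7161 + 1370 = 8531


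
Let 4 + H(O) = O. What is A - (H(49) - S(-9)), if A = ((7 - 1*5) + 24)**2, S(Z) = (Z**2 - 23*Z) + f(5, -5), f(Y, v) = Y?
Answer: 924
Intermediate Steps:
H(O) = -4 + O
S(Z) = 5 + Z**2 - 23*Z (S(Z) = (Z**2 - 23*Z) + 5 = 5 + Z**2 - 23*Z)
A = 676 (A = ((7 - 5) + 24)**2 = (2 + 24)**2 = 26**2 = 676)
A - (H(49) - S(-9)) = 676 - ((-4 + 49) - (5 + (-9)**2 - 23*(-9))) = 676 - (45 - (5 + 81 + 207)) = 676 - (45 - 1*293) = 676 - (45 - 293) = 676 - 1*(-248) = 676 + 248 = 924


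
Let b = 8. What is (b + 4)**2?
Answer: 144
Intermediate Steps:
(b + 4)**2 = (8 + 4)**2 = 12**2 = 144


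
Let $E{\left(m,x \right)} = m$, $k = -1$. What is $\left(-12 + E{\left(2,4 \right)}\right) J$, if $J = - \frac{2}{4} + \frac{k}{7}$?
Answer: $\frac{45}{7} \approx 6.4286$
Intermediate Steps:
$J = - \frac{9}{14}$ ($J = - \frac{2}{4} - \frac{1}{7} = \left(-2\right) \frac{1}{4} - \frac{1}{7} = - \frac{1}{2} - \frac{1}{7} = - \frac{9}{14} \approx -0.64286$)
$\left(-12 + E{\left(2,4 \right)}\right) J = \left(-12 + 2\right) \left(- \frac{9}{14}\right) = \left(-10\right) \left(- \frac{9}{14}\right) = \frac{45}{7}$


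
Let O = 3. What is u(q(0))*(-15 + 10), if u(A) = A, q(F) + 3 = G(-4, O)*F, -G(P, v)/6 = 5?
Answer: 15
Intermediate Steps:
G(P, v) = -30 (G(P, v) = -6*5 = -30)
q(F) = -3 - 30*F
u(q(0))*(-15 + 10) = (-3 - 30*0)*(-15 + 10) = (-3 + 0)*(-5) = -3*(-5) = 15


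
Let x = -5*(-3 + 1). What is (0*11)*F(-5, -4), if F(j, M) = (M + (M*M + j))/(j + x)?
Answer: 0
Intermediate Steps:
x = 10 (x = -5*(-2) = 10)
F(j, M) = (M + j + M²)/(10 + j) (F(j, M) = (M + (M*M + j))/(j + 10) = (M + (M² + j))/(10 + j) = (M + (j + M²))/(10 + j) = (M + j + M²)/(10 + j))
(0*11)*F(-5, -4) = (0*11)*((-4 - 5 + (-4)²)/(10 - 5)) = 0*((-4 - 5 + 16)/5) = 0*((⅕)*7) = 0*(7/5) = 0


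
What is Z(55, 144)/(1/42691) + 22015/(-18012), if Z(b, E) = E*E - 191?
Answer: 15798083727125/18012 ≈ 8.7709e+8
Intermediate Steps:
Z(b, E) = -191 + E² (Z(b, E) = E² - 191 = -191 + E²)
Z(55, 144)/(1/42691) + 22015/(-18012) = (-191 + 144²)/(1/42691) + 22015/(-18012) = (-191 + 20736)/(1/42691) + 22015*(-1/18012) = 20545*42691 - 22015/18012 = 877086595 - 22015/18012 = 15798083727125/18012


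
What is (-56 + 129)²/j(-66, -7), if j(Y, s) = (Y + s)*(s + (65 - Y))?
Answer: -73/124 ≈ -0.58871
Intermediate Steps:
j(Y, s) = (Y + s)*(65 + s - Y)
(-56 + 129)²/j(-66, -7) = (-56 + 129)²/((-7)² - 1*(-66)² + 65*(-66) + 65*(-7)) = 73²/(49 - 1*4356 - 4290 - 455) = 5329/(49 - 4356 - 4290 - 455) = 5329/(-9052) = 5329*(-1/9052) = -73/124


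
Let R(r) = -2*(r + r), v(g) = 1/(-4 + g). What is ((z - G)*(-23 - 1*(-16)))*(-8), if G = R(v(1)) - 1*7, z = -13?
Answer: -1232/3 ≈ -410.67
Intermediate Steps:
R(r) = -4*r
G = -17/3 (G = -4/(-4 + 1) - 1*7 = -4/(-3) - 7 = -4*(-⅓) - 7 = 4/3 - 7 = -17/3 ≈ -5.6667)
((z - G)*(-23 - 1*(-16)))*(-8) = ((-13 - 1*(-17/3))*(-23 - 1*(-16)))*(-8) = ((-13 + 17/3)*(-23 + 16))*(-8) = -22/3*(-7)*(-8) = (154/3)*(-8) = -1232/3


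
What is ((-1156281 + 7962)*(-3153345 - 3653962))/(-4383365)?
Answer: -7816959966933/4383365 ≈ -1.7833e+6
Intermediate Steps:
((-1156281 + 7962)*(-3153345 - 3653962))/(-4383365) = -1148319*(-6807307)*(-1/4383365) = 7816959966933*(-1/4383365) = -7816959966933/4383365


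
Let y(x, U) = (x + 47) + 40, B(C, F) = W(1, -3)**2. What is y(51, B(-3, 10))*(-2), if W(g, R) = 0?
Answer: -276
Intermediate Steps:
B(C, F) = 0 (B(C, F) = 0**2 = 0)
y(x, U) = 87 + x (y(x, U) = (47 + x) + 40 = 87 + x)
y(51, B(-3, 10))*(-2) = (87 + 51)*(-2) = 138*(-2) = -276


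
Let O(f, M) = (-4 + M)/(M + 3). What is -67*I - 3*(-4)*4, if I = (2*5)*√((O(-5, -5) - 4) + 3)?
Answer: 48 - 335*√14 ≈ -1205.5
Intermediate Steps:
O(f, M) = (-4 + M)/(3 + M)
I = 5*√14 (I = (2*5)*√(((-4 - 5)/(3 - 5) - 4) + 3) = 10*√((-9/(-2) - 4) + 3) = 10*√((-½*(-9) - 4) + 3) = 10*√((9/2 - 4) + 3) = 10*√(½ + 3) = 10*√(7/2) = 10*(√14/2) = 5*√14 ≈ 18.708)
-67*I - 3*(-4)*4 = -335*√14 - 3*(-4)*4 = -335*√14 + 12*4 = -335*√14 + 48 = 48 - 335*√14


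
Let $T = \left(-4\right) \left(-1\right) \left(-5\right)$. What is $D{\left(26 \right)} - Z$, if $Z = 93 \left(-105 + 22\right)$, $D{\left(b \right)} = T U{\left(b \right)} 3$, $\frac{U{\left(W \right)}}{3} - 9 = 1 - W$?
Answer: $10599$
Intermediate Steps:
$T = -20$ ($T = 4 \left(-5\right) = -20$)
$U{\left(W \right)} = 30 - 3 W$ ($U{\left(W \right)} = 27 + 3 \left(1 - W\right) = 27 - \left(-3 + 3 W\right) = 30 - 3 W$)
$D{\left(b \right)} = -1800 + 180 b$ ($D{\left(b \right)} = - 20 \left(30 - 3 b\right) 3 = \left(-600 + 60 b\right) 3 = -1800 + 180 b$)
$Z = -7719$ ($Z = 93 \left(-83\right) = -7719$)
$D{\left(26 \right)} - Z = \left(-1800 + 180 \cdot 26\right) - -7719 = \left(-1800 + 4680\right) + 7719 = 2880 + 7719 = 10599$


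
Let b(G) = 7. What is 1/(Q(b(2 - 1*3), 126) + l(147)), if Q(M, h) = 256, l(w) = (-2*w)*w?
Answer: -1/42962 ≈ -2.3276e-5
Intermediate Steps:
l(w) = -2*w**2
1/(Q(b(2 - 1*3), 126) + l(147)) = 1/(256 - 2*147**2) = 1/(256 - 2*21609) = 1/(256 - 43218) = 1/(-42962) = -1/42962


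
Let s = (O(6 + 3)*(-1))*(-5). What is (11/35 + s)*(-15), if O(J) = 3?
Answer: -1608/7 ≈ -229.71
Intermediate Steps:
s = 15 (s = (3*(-1))*(-5) = -3*(-5) = 15)
(11/35 + s)*(-15) = (11/35 + 15)*(-15) = (536/35)*(-15) = -1608/7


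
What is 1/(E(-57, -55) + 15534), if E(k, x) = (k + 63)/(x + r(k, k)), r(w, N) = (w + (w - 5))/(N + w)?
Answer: 6151/95548950 ≈ 6.4375e-5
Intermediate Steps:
r(w, N) = (-5 + 2*w)/(N + w) (r(w, N) = (w + (-5 + w))/(N + w) = (-5 + 2*w)/(N + w))
E(k, x) = (63 + k)/(x + (-5 + 2*k)/(2*k)) (E(k, x) = (k + 63)/(x + (-5 + 2*k)/(k + k)) = (63 + k)/(x + (-5 + 2*k)/((2*k))) = (63 + k)/(x + (1/(2*k))*(-5 + 2*k)) = (63 + k)/(x + (-5 + 2*k)/(2*k)))
1/(E(-57, -55) + 15534) = 1/(2*(-57)*(63 - 57)/(-5 + 2*(-57) + 2*(-57)*(-55)) + 15534) = 1/(2*(-57)*6/(-5 - 114 + 6270) + 15534) = 1/(2*(-57)*6/6151 + 15534) = 1/(2*(-57)*(1/6151)*6 + 15534) = 1/(-684/6151 + 15534) = 1/(95548950/6151) = 6151/95548950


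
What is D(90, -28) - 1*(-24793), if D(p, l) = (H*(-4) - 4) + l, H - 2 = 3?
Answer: 24741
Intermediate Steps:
H = 5 (H = 2 + 3 = 5)
D(p, l) = -24 + l (D(p, l) = (5*(-4) - 4) + l = (-20 - 4) + l = -24 + l)
D(90, -28) - 1*(-24793) = (-24 - 28) - 1*(-24793) = -52 + 24793 = 24741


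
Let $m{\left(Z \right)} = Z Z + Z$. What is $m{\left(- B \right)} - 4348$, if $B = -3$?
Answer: $-4336$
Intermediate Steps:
$m{\left(Z \right)} = Z + Z^{2}$ ($m{\left(Z \right)} = Z^{2} + Z = Z + Z^{2}$)
$m{\left(- B \right)} - 4348 = \left(-1\right) \left(-3\right) \left(1 - -3\right) - 4348 = 3 \left(1 + 3\right) - 4348 = 3 \cdot 4 - 4348 = 12 - 4348 = -4336$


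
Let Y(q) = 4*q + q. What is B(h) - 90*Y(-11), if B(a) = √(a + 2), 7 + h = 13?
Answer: 4950 + 2*√2 ≈ 4952.8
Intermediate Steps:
Y(q) = 5*q
h = 6 (h = -7 + 13 = 6)
B(a) = √(2 + a)
B(h) - 90*Y(-11) = √(2 + 6) - 450*(-11) = √8 - 90*(-55) = 2*√2 + 4950 = 4950 + 2*√2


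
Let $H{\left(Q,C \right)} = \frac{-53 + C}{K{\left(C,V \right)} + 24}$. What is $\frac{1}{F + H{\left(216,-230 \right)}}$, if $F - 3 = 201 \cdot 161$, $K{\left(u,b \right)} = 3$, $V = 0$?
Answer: $\frac{27}{873545} \approx 3.0909 \cdot 10^{-5}$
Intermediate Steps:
$H{\left(Q,C \right)} = - \frac{53}{27} + \frac{C}{27}$ ($H{\left(Q,C \right)} = \frac{-53 + C}{3 + 24} = \frac{-53 + C}{27} = \left(-53 + C\right) \frac{1}{27} = - \frac{53}{27} + \frac{C}{27}$)
$F = 32364$ ($F = 3 + 201 \cdot 161 = 3 + 32361 = 32364$)
$\frac{1}{F + H{\left(216,-230 \right)}} = \frac{1}{32364 + \left(- \frac{53}{27} + \frac{1}{27} \left(-230\right)\right)} = \frac{1}{32364 - \frac{283}{27}} = \frac{1}{\frac{873545}{27}} = \frac{27}{873545}$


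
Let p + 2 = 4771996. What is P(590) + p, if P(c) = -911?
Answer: 4771083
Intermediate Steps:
p = 4771994 (p = -2 + 4771996 = 4771994)
P(590) + p = -911 + 4771994 = 4771083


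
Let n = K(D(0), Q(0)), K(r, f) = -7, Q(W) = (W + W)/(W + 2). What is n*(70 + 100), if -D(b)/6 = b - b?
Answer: -1190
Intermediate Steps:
Q(W) = 2*W/(2 + W) (Q(W) = (2*W)/(2 + W) = 2*W/(2 + W))
D(b) = 0 (D(b) = -6*(b - b) = -6*0 = 0)
n = -7
n*(70 + 100) = -7*(70 + 100) = -7*170 = -1190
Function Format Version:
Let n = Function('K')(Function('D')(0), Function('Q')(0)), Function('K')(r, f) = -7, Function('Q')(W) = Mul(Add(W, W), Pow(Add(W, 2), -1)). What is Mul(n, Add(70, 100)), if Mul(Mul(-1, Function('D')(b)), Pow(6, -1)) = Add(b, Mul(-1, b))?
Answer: -1190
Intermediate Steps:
Function('Q')(W) = Mul(2, W, Pow(Add(2, W), -1)) (Function('Q')(W) = Mul(Mul(2, W), Pow(Add(2, W), -1)) = Mul(2, W, Pow(Add(2, W), -1)))
Function('D')(b) = 0 (Function('D')(b) = Mul(-6, Add(b, Mul(-1, b))) = Mul(-6, 0) = 0)
n = -7
Mul(n, Add(70, 100)) = Mul(-7, Add(70, 100)) = Mul(-7, 170) = -1190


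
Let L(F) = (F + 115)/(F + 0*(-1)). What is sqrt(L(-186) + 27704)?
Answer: sqrt(958460790)/186 ≈ 166.45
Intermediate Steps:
L(F) = (115 + F)/F (L(F) = (115 + F)/(F + 0) = (115 + F)/F)
sqrt(L(-186) + 27704) = sqrt((115 - 186)/(-186) + 27704) = sqrt(-1/186*(-71) + 27704) = sqrt(71/186 + 27704) = sqrt(5153015/186) = sqrt(958460790)/186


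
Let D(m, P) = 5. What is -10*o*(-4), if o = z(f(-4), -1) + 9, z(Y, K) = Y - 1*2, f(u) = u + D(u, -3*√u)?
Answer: 320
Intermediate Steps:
f(u) = 5 + u (f(u) = u + 5 = 5 + u)
z(Y, K) = -2 + Y (z(Y, K) = Y - 2 = -2 + Y)
o = 8 (o = (-2 + (5 - 4)) + 9 = (-2 + 1) + 9 = -1 + 9 = 8)
-10*o*(-4) = -10*8*(-4) = -80*(-4) = 320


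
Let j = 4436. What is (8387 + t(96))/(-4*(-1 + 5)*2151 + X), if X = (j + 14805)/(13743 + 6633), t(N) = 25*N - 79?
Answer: -218186208/701241175 ≈ -0.31114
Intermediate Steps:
t(N) = -79 + 25*N
X = 19241/20376 (X = (4436 + 14805)/(13743 + 6633) = 19241/20376 ≈ 0.94430)
(8387 + t(96))/(-4*(-1 + 5)*2151 + X) = (8387 + (-79 + 25*96))/(-4*(-1 + 5)*2151 + 19241/20376) = (8387 + (-79 + 2400))/(-4*4*2151 + 19241/20376) = (8387 + 2321)/(-16*2151 + 19241/20376) = 10708/(-34416 + 19241/20376) = 10708/(-701241175/20376) = 10708*(-20376/701241175) = -218186208/701241175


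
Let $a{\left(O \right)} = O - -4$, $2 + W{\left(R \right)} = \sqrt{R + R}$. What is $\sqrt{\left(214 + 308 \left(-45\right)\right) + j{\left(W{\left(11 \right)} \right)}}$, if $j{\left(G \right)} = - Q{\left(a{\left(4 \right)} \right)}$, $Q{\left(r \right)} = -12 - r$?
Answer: $3 i \sqrt{1514} \approx 116.73 i$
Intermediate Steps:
$W{\left(R \right)} = -2 + \sqrt{2} \sqrt{R}$ ($W{\left(R \right)} = -2 + \sqrt{R + R} = -2 + \sqrt{2 R} = -2 + \sqrt{2} \sqrt{R}$)
$a{\left(O \right)} = 4 + O$ ($a{\left(O \right)} = O + 4 = 4 + O$)
$j{\left(G \right)} = 20$ ($j{\left(G \right)} = - (-12 - \left(4 + 4\right)) = - (-12 - 8) = \left(-1\right) \left(-20\right) = 20$)
$\sqrt{\left(214 + 308 \left(-45\right)\right) + j{\left(W{\left(11 \right)} \right)}} = \sqrt{\left(214 + 308 \left(-45\right)\right) + 20} = \sqrt{\left(214 - 13860\right) + 20} = \sqrt{-13646 + 20} = \sqrt{-13626} = 3 i \sqrt{1514}$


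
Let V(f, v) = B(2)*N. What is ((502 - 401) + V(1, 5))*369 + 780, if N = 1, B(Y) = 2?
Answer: 38787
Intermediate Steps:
V(f, v) = 2 (V(f, v) = 2*1 = 2)
((502 - 401) + V(1, 5))*369 + 780 = ((502 - 401) + 2)*369 + 780 = (101 + 2)*369 + 780 = 103*369 + 780 = 38007 + 780 = 38787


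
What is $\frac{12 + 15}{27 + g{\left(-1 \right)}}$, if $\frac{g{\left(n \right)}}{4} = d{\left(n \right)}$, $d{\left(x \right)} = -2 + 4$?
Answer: $\frac{27}{35} \approx 0.77143$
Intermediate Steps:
$d{\left(x \right)} = 2$
$g{\left(n \right)} = 8$ ($g{\left(n \right)} = 4 \cdot 2 = 8$)
$\frac{12 + 15}{27 + g{\left(-1 \right)}} = \frac{12 + 15}{27 + 8} = \frac{27}{35}$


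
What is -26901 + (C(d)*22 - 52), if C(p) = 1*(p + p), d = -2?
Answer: -27041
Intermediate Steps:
C(p) = 2*p (C(p) = 1*(2*p) = 2*p)
-26901 + (C(d)*22 - 52) = -26901 + ((2*(-2))*22 - 52) = -26901 + (-4*22 - 52) = -26901 + (-88 - 52) = -26901 - 140 = -27041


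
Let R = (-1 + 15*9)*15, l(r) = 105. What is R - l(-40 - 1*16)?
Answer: 1905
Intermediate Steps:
R = 2010 (R = (-1 + 135)*15 = 134*15 = 2010)
R - l(-40 - 1*16) = 2010 - 1*105 = 2010 - 105 = 1905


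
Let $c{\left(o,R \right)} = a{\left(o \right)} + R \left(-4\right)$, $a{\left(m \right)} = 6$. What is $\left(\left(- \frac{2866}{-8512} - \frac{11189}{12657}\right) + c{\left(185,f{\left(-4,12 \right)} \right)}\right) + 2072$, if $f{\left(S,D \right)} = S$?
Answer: $\frac{112770511145}{53868192} \approx 2093.5$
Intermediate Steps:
$c{\left(o,R \right)} = 6 - 4 R$ ($c{\left(o,R \right)} = 6 + R \left(-4\right) = 6 - 4 R$)
$\left(\left(- \frac{2866}{-8512} - \frac{11189}{12657}\right) + c{\left(185,f{\left(-4,12 \right)} \right)}\right) + 2072 = \left(\left(- \frac{2866}{-8512} - \frac{11189}{12657}\right) + \left(6 - -16\right)\right) + 2072 = \left(\left(\left(-2866\right) \left(- \frac{1}{8512}\right) - \frac{11189}{12657}\right) + \left(6 + 16\right)\right) + 2072 = \left(\left(\frac{1433}{4256} - \frac{11189}{12657}\right) + 22\right) + 2072 = \left(- \frac{29482903}{53868192} + 22\right) + 2072 = \frac{1155617321}{53868192} + 2072 = \frac{112770511145}{53868192}$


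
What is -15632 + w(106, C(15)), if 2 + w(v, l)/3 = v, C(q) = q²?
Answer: -15320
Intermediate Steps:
w(v, l) = -6 + 3*v
-15632 + w(106, C(15)) = -15632 + (-6 + 3*106) = -15632 + (-6 + 318) = -15632 + 312 = -15320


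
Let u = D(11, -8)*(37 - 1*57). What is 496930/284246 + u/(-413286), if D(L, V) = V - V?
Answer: 248465/142123 ≈ 1.7482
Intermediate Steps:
D(L, V) = 0
u = 0 (u = 0*(37 - 1*57) = 0*(37 - 57) = 0*(-20) = 0)
496930/284246 + u/(-413286) = 496930/284246 + 0/(-413286) = 496930*(1/284246) + 0*(-1/413286) = 248465/142123 + 0 = 248465/142123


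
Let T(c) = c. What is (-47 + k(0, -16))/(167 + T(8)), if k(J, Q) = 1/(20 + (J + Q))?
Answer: -187/700 ≈ -0.26714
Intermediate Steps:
k(J, Q) = 1/(20 + J + Q)
(-47 + k(0, -16))/(167 + T(8)) = (-47 + 1/(20 + 0 - 16))/(167 + 8) = (-47 + 1/4)/175 = (-47 + 1/4)*(1/175) = -187/4*1/175 = -187/700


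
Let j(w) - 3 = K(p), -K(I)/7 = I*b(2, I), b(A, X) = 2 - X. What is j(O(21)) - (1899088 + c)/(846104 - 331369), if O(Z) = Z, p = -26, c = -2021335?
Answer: 2624756012/514735 ≈ 5099.2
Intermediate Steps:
K(I) = -7*I*(2 - I)
j(w) = 5099 (j(w) = 3 + 7*(-26)*(-2 - 26) = 3 + 7*(-26)*(-28) = 3 + 5096 = 5099)
j(O(21)) - (1899088 + c)/(846104 - 331369) = 5099 - (1899088 - 2021335)/(846104 - 331369) = 5099 - (-122247)/514735 = 5099 - 1*(-122247/514735) = 5099 + 122247/514735 = 2624756012/514735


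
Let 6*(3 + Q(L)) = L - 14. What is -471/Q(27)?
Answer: 2826/5 ≈ 565.20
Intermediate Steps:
Q(L) = -16/3 + L/6 (Q(L) = -3 + (L - 14)/6 = -3 + (-14 + L)/6 = -3 + (-7/3 + L/6) = -16/3 + L/6)
-471/Q(27) = -471/(-16/3 + (⅙)*27) = -471/(-16/3 + 9/2) = -471/(-⅚) = -471*(-6/5) = 2826/5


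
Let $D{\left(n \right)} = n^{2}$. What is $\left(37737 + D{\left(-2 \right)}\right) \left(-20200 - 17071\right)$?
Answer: $-1406644811$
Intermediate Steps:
$\left(37737 + D{\left(-2 \right)}\right) \left(-20200 - 17071\right) = \left(37737 + \left(-2\right)^{2}\right) \left(-20200 - 17071\right) = \left(37737 + 4\right) \left(-37271\right) = 37741 \left(-37271\right) = -1406644811$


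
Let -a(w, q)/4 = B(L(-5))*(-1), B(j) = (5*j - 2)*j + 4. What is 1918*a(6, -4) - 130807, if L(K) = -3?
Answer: 291153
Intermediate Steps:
B(j) = 4 + j*(-2 + 5*j) (B(j) = (-2 + 5*j)*j + 4 = j*(-2 + 5*j) + 4 = 4 + j*(-2 + 5*j))
a(w, q) = 220 (a(w, q) = -4*(4 - 2*(-3) + 5*(-3)²)*(-1) = -4*(4 + 6 + 5*9)*(-1) = -4*(4 + 6 + 45)*(-1) = -220*(-1) = -4*(-55) = 220)
1918*a(6, -4) - 130807 = 1918*220 - 130807 = 421960 - 130807 = 291153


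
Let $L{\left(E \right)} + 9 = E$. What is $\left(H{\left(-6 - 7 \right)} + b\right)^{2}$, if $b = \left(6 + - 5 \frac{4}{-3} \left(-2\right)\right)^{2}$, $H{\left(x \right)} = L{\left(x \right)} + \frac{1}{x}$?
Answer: $\frac{13756681}{13689} \approx 1004.9$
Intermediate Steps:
$L{\left(E \right)} = -9 + E$
$H{\left(x \right)} = -9 + x + \frac{1}{x}$ ($H{\left(x \right)} = \left(-9 + x\right) + \frac{1}{x} = -9 + x + \frac{1}{x}$)
$b = \frac{484}{9}$ ($b = \left(6 + - 5 \cdot 4 \left(- \frac{1}{3}\right) \left(-2\right)\right)^{2} = \left(6 + \left(-5\right) \left(- \frac{4}{3}\right) \left(-2\right)\right)^{2} = \left(6 + \frac{20}{3} \left(-2\right)\right)^{2} = \left(6 - \frac{40}{3}\right)^{2} = \left(- \frac{22}{3}\right)^{2} = \frac{484}{9} \approx 53.778$)
$\left(H{\left(-6 - 7 \right)} + b\right)^{2} = \left(\left(-9 - 13 + \frac{1}{-6 - 7}\right) + \frac{484}{9}\right)^{2} = \left(\left(-9 - 13 + \frac{1}{-13}\right) + \frac{484}{9}\right)^{2} = \left(\left(-9 - 13 - \frac{1}{13}\right) + \frac{484}{9}\right)^{2} = \left(- \frac{287}{13} + \frac{484}{9}\right)^{2} = \left(\frac{3709}{117}\right)^{2} = \frac{13756681}{13689}$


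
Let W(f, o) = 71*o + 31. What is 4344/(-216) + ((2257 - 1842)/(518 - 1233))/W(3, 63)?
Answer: -116577779/5796648 ≈ -20.111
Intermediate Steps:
W(f, o) = 31 + 71*o
4344/(-216) + ((2257 - 1842)/(518 - 1233))/W(3, 63) = 4344/(-216) + ((2257 - 1842)/(518 - 1233))/(31 + 71*63) = 4344*(-1/216) + (415/(-715))/(31 + 4473) = -181/9 + (415*(-1/715))/4504 = -181/9 - 83/143*1/4504 = -181/9 - 83/644072 = -116577779/5796648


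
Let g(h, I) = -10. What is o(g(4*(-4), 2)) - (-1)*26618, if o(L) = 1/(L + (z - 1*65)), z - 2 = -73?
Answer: 3886227/146 ≈ 26618.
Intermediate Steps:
z = -71 (z = 2 - 73 = -71)
o(L) = 1/(-136 + L) (o(L) = 1/(L + (-71 - 1*65)) = 1/(L + (-71 - 65)) = 1/(L - 136) = 1/(-136 + L))
o(g(4*(-4), 2)) - (-1)*26618 = 1/(-136 - 10) - (-1)*26618 = 1/(-146) - 1*(-26618) = -1/146 + 26618 = 3886227/146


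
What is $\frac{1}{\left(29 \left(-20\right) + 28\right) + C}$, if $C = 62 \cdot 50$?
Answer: $\frac{1}{2548} \approx 0.00039246$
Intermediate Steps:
$C = 3100$
$\frac{1}{\left(29 \left(-20\right) + 28\right) + C} = \frac{1}{\left(29 \left(-20\right) + 28\right) + 3100} = \frac{1}{\left(-580 + 28\right) + 3100} = \frac{1}{-552 + 3100} = \frac{1}{2548}$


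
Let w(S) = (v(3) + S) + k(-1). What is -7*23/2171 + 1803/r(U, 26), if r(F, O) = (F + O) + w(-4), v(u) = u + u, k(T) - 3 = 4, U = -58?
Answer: -3918016/49933 ≈ -78.465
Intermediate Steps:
k(T) = 7 (k(T) = 3 + 4 = 7)
v(u) = 2*u
w(S) = 13 + S (w(S) = (2*3 + S) + 7 = (6 + S) + 7 = 13 + S)
r(F, O) = 9 + F + O (r(F, O) = (F + O) + (13 - 4) = (F + O) + 9 = 9 + F + O)
-7*23/2171 + 1803/r(U, 26) = -7*23/2171 + 1803/(9 - 58 + 26) = -161*1/2171 + 1803/(-23) = -161/2171 + 1803*(-1/23) = -161/2171 - 1803/23 = -3918016/49933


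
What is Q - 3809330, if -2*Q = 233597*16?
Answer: -5678106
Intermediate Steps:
Q = -1868776 (Q = -233597*16/2 = -½*3737552 = -1868776)
Q - 3809330 = -1868776 - 3809330 = -5678106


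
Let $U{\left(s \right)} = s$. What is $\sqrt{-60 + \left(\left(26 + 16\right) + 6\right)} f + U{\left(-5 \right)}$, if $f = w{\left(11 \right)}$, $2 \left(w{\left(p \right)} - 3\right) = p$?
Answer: $-5 + 17 i \sqrt{3} \approx -5.0 + 29.445 i$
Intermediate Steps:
$w{\left(p \right)} = 3 + \frac{p}{2}$
$f = \frac{17}{2}$ ($f = 3 + \frac{1}{2} \cdot 11 = 3 + \frac{11}{2} = \frac{17}{2} \approx 8.5$)
$\sqrt{-60 + \left(\left(26 + 16\right) + 6\right)} f + U{\left(-5 \right)} = \sqrt{-60 + \left(\left(26 + 16\right) + 6\right)} \frac{17}{2} - 5 = \sqrt{-60 + \left(42 + 6\right)} \frac{17}{2} - 5 = \sqrt{-60 + 48} \cdot \frac{17}{2} - 5 = \sqrt{-12} \cdot \frac{17}{2} - 5 = 2 i \sqrt{3} \cdot \frac{17}{2} - 5 = 17 i \sqrt{3} - 5 = -5 + 17 i \sqrt{3}$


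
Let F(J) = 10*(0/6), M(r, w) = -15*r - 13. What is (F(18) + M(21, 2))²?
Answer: 107584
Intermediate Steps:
M(r, w) = -13 - 15*r
F(J) = 0 (F(J) = 10*(0*(⅙)) = 10*0 = 0)
(F(18) + M(21, 2))² = (0 + (-13 - 15*21))² = (0 + (-13 - 315))² = (0 - 328)² = (-328)² = 107584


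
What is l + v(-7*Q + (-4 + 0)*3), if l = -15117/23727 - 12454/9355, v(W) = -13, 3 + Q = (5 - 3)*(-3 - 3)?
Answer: -1107491566/73988695 ≈ -14.968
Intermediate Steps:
Q = -15 (Q = -3 + (5 - 3)*(-3 - 3) = -3 + 2*(-6) = -3 - 12 = -15)
l = -145638531/73988695 (l = -15117*1/23727 - 12454*1/9355 = -5039/7909 - 12454/9355 = -145638531/73988695 ≈ -1.9684)
l + v(-7*Q + (-4 + 0)*3) = -145638531/73988695 - 13 = -1107491566/73988695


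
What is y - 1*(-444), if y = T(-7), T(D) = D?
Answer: 437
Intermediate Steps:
y = -7
y - 1*(-444) = -7 - 1*(-444) = -7 + 444 = 437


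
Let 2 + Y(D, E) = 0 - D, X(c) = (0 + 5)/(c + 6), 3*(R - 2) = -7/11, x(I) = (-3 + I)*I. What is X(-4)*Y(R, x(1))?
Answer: -625/66 ≈ -9.4697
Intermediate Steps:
x(I) = I*(-3 + I)
R = 59/33 (R = 2 + (-7/11)/3 = 2 + (-7*1/11)/3 = 2 + (⅓)*(-7/11) = 2 - 7/33 = 59/33 ≈ 1.7879)
X(c) = 5/(6 + c)
Y(D, E) = -2 - D (Y(D, E) = -2 + (0 - D) = -2 - D)
X(-4)*Y(R, x(1)) = (5/(6 - 4))*(-2 - 1*59/33) = (5/2)*(-2 - 59/33) = (5*(½))*(-125/33) = (5/2)*(-125/33) = -625/66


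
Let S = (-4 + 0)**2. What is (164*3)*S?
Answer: 7872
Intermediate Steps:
S = 16 (S = (-4)**2 = 16)
(164*3)*S = (164*3)*16 = 492*16 = 7872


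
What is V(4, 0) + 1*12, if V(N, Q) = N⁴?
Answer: 268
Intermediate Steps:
V(4, 0) + 1*12 = 4⁴ + 1*12 = 256 + 12 = 268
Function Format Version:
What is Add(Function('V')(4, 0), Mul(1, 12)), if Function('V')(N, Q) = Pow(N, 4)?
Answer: 268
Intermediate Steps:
Add(Function('V')(4, 0), Mul(1, 12)) = Add(Pow(4, 4), Mul(1, 12)) = Add(256, 12) = 268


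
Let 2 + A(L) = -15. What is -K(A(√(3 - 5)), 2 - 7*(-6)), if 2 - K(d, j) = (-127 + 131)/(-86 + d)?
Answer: -210/103 ≈ -2.0388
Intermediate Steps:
A(L) = -17 (A(L) = -2 - 15 = -17)
K(d, j) = 2 - 4/(-86 + d) (K(d, j) = 2 - (-127 + 131)/(-86 + d) = 2 - 4/(-86 + d))
-K(A(√(3 - 5)), 2 - 7*(-6)) = -2*(-88 - 17)/(-86 - 17) = -2*(-105)/(-103) = -2*(-1)*(-105)/103 = -1*210/103 = -210/103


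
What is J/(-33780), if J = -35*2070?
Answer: 2415/1126 ≈ 2.1448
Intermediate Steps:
J = -72450
J/(-33780) = -72450/(-33780) = -72450*(-1/33780) = 2415/1126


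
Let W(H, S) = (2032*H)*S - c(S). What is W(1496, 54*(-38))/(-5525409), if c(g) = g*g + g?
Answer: 109509228/96937 ≈ 1129.7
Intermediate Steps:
c(g) = g + g**2 (c(g) = g**2 + g = g + g**2)
W(H, S) = -S*(1 + S) + 2032*H*S (W(H, S) = (2032*H)*S - S*(1 + S) = 2032*H*S - S*(1 + S) = -S*(1 + S) + 2032*H*S)
W(1496, 54*(-38))/(-5525409) = ((54*(-38))*(-1 - 54*(-38) + 2032*1496))/(-5525409) = -2052*(-1 - 1*(-2052) + 3039872)*(-1/5525409) = -2052*(-1 + 2052 + 3039872)*(-1/5525409) = -2052*3041923*(-1/5525409) = -6242025996*(-1/5525409) = 109509228/96937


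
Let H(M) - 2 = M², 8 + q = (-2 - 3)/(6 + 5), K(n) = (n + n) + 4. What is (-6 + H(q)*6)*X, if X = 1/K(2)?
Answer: 13155/242 ≈ 54.359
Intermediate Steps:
K(n) = 4 + 2*n (K(n) = 2*n + 4 = 4 + 2*n)
q = -93/11 (q = -8 + (-2 - 3)/(6 + 5) = -8 - 5/11 = -93/11 ≈ -8.4545)
X = ⅛ (X = 1/(4 + 2*2) = 1/(4 + 4) = 1/8 = ⅛ ≈ 0.12500)
H(M) = 2 + M²
(-6 + H(q)*6)*X = (-6 + (2 + (-93/11)²)*6)*(⅛) = (-6 + (2 + 8649/121)*6)*(⅛) = (-6 + (8891/121)*6)*(⅛) = (-6 + 53346/121)*(⅛) = (52620/121)*(⅛) = 13155/242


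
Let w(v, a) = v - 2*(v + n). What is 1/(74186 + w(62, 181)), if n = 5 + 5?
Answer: 1/74104 ≈ 1.3495e-5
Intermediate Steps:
n = 10
w(v, a) = -20 - v (w(v, a) = v - 2*(v + 10) = v - 2*(10 + v) = v + (-20 - 2*v) = -20 - v)
1/(74186 + w(62, 181)) = 1/(74186 + (-20 - 1*62)) = 1/(74186 + (-20 - 62)) = 1/(74186 - 82) = 1/74104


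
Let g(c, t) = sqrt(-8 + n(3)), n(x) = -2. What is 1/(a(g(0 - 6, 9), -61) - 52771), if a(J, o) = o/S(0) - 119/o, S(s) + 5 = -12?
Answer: -1037/54717783 ≈ -1.8952e-5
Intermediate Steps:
S(s) = -17 (S(s) = -5 - 12 = -17)
g(c, t) = I*sqrt(10) (g(c, t) = sqrt(-8 - 2) = sqrt(-10) = I*sqrt(10))
a(J, o) = -119/o - o/17 (a(J, o) = o/(-17) - 119/o = o*(-1/17) - 119/o = -o/17 - 119/o = -119/o - o/17)
1/(a(g(0 - 6, 9), -61) - 52771) = 1/((-119/(-61) - 1/17*(-61)) - 52771) = 1/((-119*(-1/61) + 61/17) - 52771) = 1/((119/61 + 61/17) - 52771) = 1/(5744/1037 - 52771) = 1/(-54717783/1037) = -1037/54717783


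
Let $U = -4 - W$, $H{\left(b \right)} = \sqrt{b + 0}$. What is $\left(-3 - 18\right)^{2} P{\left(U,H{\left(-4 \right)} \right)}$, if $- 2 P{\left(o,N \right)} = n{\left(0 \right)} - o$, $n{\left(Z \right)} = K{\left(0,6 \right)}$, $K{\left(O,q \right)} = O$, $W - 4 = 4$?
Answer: $-2646$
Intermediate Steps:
$W = 8$ ($W = 4 + 4 = 8$)
$n{\left(Z \right)} = 0$
$H{\left(b \right)} = \sqrt{b}$
$U = -12$ ($U = -4 - 8 = -12$)
$P{\left(o,N \right)} = \frac{o}{2}$ ($P{\left(o,N \right)} = - \frac{0 - o}{2} = - \frac{\left(-1\right) o}{2} = \frac{o}{2}$)
$\left(-3 - 18\right)^{2} P{\left(U,H{\left(-4 \right)} \right)} = \left(-3 - 18\right)^{2} \cdot \frac{1}{2} \left(-12\right) = \left(-21\right)^{2} \left(-6\right) = 441 \left(-6\right) = -2646$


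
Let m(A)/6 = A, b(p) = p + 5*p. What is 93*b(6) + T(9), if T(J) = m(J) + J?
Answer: 3411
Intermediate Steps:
b(p) = 6*p
m(A) = 6*A
T(J) = 7*J (T(J) = 6*J + J = 7*J)
93*b(6) + T(9) = 93*(6*6) + 7*9 = 93*36 + 63 = 3348 + 63 = 3411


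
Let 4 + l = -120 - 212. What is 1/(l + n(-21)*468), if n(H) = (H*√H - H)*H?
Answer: -2461/11157749400 - 117*I*√21/531321400 ≈ -2.2056e-7 - 1.0091e-6*I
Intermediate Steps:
l = -336 (l = -4 + (-120 - 212) = -4 - 332 = -336)
n(H) = H*(H^(3/2) - H) (n(H) = (H^(3/2) - H)*H = H*(H^(3/2) - H))
1/(l + n(-21)*468) = 1/(-336 + ((-21)^(5/2) - 1*(-21)²)*468) = 1/(-336 + (441*I*√21 - 1*441)*468) = 1/(-336 + (441*I*√21 - 441)*468) = 1/(-336 + (-441 + 441*I*√21)*468) = 1/(-336 + (-206388 + 206388*I*√21)) = 1/(-206724 + 206388*I*√21)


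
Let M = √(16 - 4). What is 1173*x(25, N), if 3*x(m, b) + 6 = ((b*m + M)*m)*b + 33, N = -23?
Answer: 129284932 - 449650*√3 ≈ 1.2851e+8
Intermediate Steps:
M = 2*√3 (M = √12 = 2*√3 ≈ 3.4641)
x(m, b) = 9 + b*m*(2*√3 + b*m)/3 (x(m, b) = -2 + (((b*m + 2*√3)*m)*b + 33)/3 = -2 + (((2*√3 + b*m)*m)*b + 33)/3 = -2 + ((m*(2*√3 + b*m))*b + 33)/3 = -2 + (b*m*(2*√3 + b*m) + 33)/3 = -2 + (33 + b*m*(2*√3 + b*m))/3 = -2 + (11 + b*m*(2*√3 + b*m)/3) = 9 + b*m*(2*√3 + b*m)/3)
1173*x(25, N) = 1173*(9 + (⅓)*(-23)²*25² + (⅔)*(-23)*25*√3) = 1173*(9 + (⅓)*529*625 - 1150*√3/3) = 1173*(9 + 330625/3 - 1150*√3/3) = 1173*(330652/3 - 1150*√3/3) = 129284932 - 449650*√3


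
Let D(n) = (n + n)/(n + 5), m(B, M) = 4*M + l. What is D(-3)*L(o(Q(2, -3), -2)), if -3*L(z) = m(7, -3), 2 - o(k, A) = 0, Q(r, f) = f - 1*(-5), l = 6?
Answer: -6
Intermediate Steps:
Q(r, f) = 5 + f (Q(r, f) = f + 5 = 5 + f)
o(k, A) = 2 (o(k, A) = 2 - 1*0 = 2 + 0 = 2)
m(B, M) = 6 + 4*M (m(B, M) = 4*M + 6 = 6 + 4*M)
L(z) = 2 (L(z) = -(6 + 4*(-3))/3 = -(6 - 12)/3 = -⅓*(-6) = 2)
D(n) = 2*n/(5 + n) (D(n) = (2*n)/(5 + n) = 2*n/(5 + n))
D(-3)*L(o(Q(2, -3), -2)) = (2*(-3)/(5 - 3))*2 = (2*(-3)/2)*2 = (2*(-3)*(½))*2 = -3*2 = -6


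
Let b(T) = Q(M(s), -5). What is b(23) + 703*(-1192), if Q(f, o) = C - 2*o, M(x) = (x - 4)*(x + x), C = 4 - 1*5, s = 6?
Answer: -837967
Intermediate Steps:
C = -1 (C = 4 - 5 = -1)
M(x) = 2*x*(-4 + x) (M(x) = (-4 + x)*(2*x) = 2*x*(-4 + x))
Q(f, o) = -1 - 2*o
b(T) = 9 (b(T) = -1 - 2*(-5) = -1 + 10 = 9)
b(23) + 703*(-1192) = 9 + 703*(-1192) = 9 - 837976 = -837967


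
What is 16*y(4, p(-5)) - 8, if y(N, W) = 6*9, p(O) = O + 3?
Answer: 856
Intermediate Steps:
p(O) = 3 + O
y(N, W) = 54
16*y(4, p(-5)) - 8 = 16*54 - 8 = 864 - 8 = 856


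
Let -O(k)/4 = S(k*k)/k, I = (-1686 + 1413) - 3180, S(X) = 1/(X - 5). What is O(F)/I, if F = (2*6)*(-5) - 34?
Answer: -2/1433191821 ≈ -1.3955e-9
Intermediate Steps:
S(X) = 1/(-5 + X)
F = -94 (F = 12*(-5) - 34 = -60 - 34 = -94)
I = -3453 (I = -273 - 3180 = -3453)
O(k) = -4/(k*(-5 + k**2)) (O(k) = -4/((-5 + k*k)*k) = -4/((-5 + k**2)*k) = -4/(k*(-5 + k**2)))
O(F)/I = -4/(-94*(-5 + (-94)**2))/(-3453) = -4*(-1/94)/(-5 + 8836)*(-1/3453) = -4*(-1/94)/8831*(-1/3453) = -4*(-1/94)*1/8831*(-1/3453) = (2/415057)*(-1/3453) = -2/1433191821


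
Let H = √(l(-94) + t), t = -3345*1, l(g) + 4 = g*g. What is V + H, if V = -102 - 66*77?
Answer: -5184 + √5487 ≈ -5109.9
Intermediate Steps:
l(g) = -4 + g² (l(g) = -4 + g*g = -4 + g²)
t = -3345
V = -5184 (V = -102 - 5082 = -5184)
H = √5487 (H = √((-4 + (-94)²) - 3345) = √((-4 + 8836) - 3345) = √(8832 - 3345) = √5487 ≈ 74.074)
V + H = -5184 + √5487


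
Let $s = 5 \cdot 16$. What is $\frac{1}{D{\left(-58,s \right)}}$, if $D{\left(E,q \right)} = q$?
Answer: $\frac{1}{80} \approx 0.0125$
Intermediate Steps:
$s = 80$
$\frac{1}{D{\left(-58,s \right)}} = \frac{1}{80}$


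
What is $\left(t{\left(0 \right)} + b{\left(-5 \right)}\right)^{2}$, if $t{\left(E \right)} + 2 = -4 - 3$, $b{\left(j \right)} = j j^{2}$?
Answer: $17956$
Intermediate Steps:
$b{\left(j \right)} = j^{3}$
$t{\left(E \right)} = -9$ ($t{\left(E \right)} = -2 - 7 = -9$)
$\left(t{\left(0 \right)} + b{\left(-5 \right)}\right)^{2} = \left(-9 + \left(-5\right)^{3}\right)^{2} = \left(-9 - 125\right)^{2} = \left(-134\right)^{2} = 17956$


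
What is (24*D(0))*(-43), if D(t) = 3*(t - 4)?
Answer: 12384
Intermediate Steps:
D(t) = -12 + 3*t (D(t) = 3*(-4 + t) = -12 + 3*t)
(24*D(0))*(-43) = (24*(-12 + 3*0))*(-43) = (24*(-12 + 0))*(-43) = (24*(-12))*(-43) = -288*(-43) = 12384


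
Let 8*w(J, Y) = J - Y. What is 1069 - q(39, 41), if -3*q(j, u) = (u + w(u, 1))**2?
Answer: 5323/3 ≈ 1774.3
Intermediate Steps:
w(J, Y) = -Y/8 + J/8 (w(J, Y) = (J - Y)/8 = -Y/8 + J/8)
q(j, u) = -(-1/8 + 9*u/8)**2/3 (q(j, u) = -(u + (-1/8*1 + u/8))**2/3 = -(u + (-1/8 + u/8))**2/3 = -(-1/8 + 9*u/8)**2/3)
1069 - q(39, 41) = 1069 - (-1)*(-1 + 9*41)**2/192 = 1069 - (-1)*(-1 + 369)**2/192 = 1069 - (-1)*368**2/192 = 1069 - (-1)*135424/192 = 1069 - 1*(-2116/3) = 1069 + 2116/3 = 5323/3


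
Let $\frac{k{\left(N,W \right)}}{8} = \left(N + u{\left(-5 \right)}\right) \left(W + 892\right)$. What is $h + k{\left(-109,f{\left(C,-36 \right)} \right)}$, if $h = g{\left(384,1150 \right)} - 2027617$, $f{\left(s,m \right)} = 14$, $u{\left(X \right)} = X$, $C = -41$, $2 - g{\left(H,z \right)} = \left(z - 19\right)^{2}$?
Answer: $-4133048$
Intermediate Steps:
$g{\left(H,z \right)} = 2 - \left(-19 + z\right)^{2}$ ($g{\left(H,z \right)} = 2 - \left(z - 19\right)^{2} = 2 - \left(-19 + z\right)^{2}$)
$k{\left(N,W \right)} = 8 \left(-5 + N\right) \left(892 + W\right)$ ($k{\left(N,W \right)} = 8 \left(N - 5\right) \left(W + 892\right) = 8 \left(-5 + N\right) \left(892 + W\right)$)
$h = -3306776$ ($h = \left(2 - \left(-19 + 1150\right)^{2}\right) - 2027617 = \left(2 - 1131^{2}\right) - 2027617 = \left(2 - 1279161\right) - 2027617 = -1279159 - 2027617 = -3306776$)
$h + k{\left(-109,f{\left(C,-36 \right)} \right)} = -3306776 + \left(-35680 - 560 + 7136 \left(-109\right) + 8 \left(-109\right) 14\right) = -3306776 - 826272 = -4133048$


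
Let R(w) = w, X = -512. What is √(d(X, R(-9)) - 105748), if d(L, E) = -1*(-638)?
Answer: I*√105110 ≈ 324.21*I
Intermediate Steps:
d(L, E) = 638
√(d(X, R(-9)) - 105748) = √(638 - 105748) = √(-105110) = I*√105110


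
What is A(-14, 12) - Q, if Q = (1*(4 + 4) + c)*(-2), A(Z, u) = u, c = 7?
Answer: 42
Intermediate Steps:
Q = -30 (Q = (1*(4 + 4) + 7)*(-2) = (1*8 + 7)*(-2) = (8 + 7)*(-2) = 15*(-2) = -30)
A(-14, 12) - Q = 12 - 1*(-30) = 12 + 30 = 42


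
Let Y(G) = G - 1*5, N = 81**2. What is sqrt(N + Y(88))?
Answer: 2*sqrt(1661) ≈ 81.511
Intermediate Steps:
N = 6561
Y(G) = -5 + G (Y(G) = G - 5 = -5 + G)
sqrt(N + Y(88)) = sqrt(6561 + (-5 + 88)) = sqrt(6561 + 83) = sqrt(6644) = 2*sqrt(1661)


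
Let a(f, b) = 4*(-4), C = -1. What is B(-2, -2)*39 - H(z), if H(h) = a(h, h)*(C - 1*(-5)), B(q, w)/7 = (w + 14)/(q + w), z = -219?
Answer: -755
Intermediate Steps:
B(q, w) = 7*(14 + w)/(q + w) (B(q, w) = 7*((w + 14)/(q + w)) = 7*((14 + w)/(q + w)) = 7*(14 + w)/(q + w))
a(f, b) = -16
H(h) = -64 (H(h) = -16*(-1 - 1*(-5)) = -16*(-1 + 5) = -16*4 = -64)
B(-2, -2)*39 - H(z) = (7*(14 - 2)/(-2 - 2))*39 - 1*(-64) = (7*12/(-4))*39 + 64 = (7*(-¼)*12)*39 + 64 = -21*39 + 64 = -819 + 64 = -755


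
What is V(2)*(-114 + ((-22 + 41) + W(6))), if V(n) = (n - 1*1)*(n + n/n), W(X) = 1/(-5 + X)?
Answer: -282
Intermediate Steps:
V(n) = (1 + n)*(-1 + n) (V(n) = (n - 1)*(n + 1) = (-1 + n)*(1 + n) = (1 + n)*(-1 + n))
V(2)*(-114 + ((-22 + 41) + W(6))) = (-1 + 2²)*(-114 + ((-22 + 41) + 1/(-5 + 6))) = (-1 + 4)*(-114 + (19 + 1/1)) = 3*(-114 + (19 + 1)) = 3*(-114 + 20) = 3*(-94) = -282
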